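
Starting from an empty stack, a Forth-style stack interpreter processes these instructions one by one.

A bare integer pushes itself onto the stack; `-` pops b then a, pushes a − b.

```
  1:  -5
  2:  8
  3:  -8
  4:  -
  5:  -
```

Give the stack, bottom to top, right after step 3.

-5 -> -5
8  -> -5 8
-8 -> -5 8 -8

[-5, 8, -8]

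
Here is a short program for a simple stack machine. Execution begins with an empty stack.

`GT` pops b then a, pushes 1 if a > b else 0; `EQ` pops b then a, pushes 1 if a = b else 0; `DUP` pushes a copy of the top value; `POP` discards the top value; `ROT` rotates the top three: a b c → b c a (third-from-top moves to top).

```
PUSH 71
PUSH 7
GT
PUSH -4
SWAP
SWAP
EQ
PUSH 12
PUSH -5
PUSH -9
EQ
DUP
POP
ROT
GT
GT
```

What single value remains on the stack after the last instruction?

PUSH 71 : 71
PUSH 7  : 71 7
GT      : 1
PUSH -4 : 1 -4
SWAP    : -4 1
SWAP    : 1 -4
EQ      : 0
PUSH 12 : 0 12
PUSH -5 : 0 12 -5
PUSH -9 : 0 12 -5 -9
EQ      : 0 12 0
DUP     : 0 12 0 0
POP     : 0 12 0
ROT     : 12 0 0
GT      : 12 0
GT      : 1

1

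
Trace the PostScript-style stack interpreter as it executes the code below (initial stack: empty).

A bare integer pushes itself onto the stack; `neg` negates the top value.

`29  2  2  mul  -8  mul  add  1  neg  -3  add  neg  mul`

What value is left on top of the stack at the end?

-12

29  -> [29]
2   -> [29, 2]
2   -> [29, 2, 2]
mul -> [29, 4]
-8  -> [29, 4, -8]
mul -> [29, -32]
add -> [-3]
1   -> [-3, 1]
neg -> [-3, -1]
-3  -> [-3, -1, -3]
add -> [-3, -4]
neg -> [-3, 4]
mul -> [-12]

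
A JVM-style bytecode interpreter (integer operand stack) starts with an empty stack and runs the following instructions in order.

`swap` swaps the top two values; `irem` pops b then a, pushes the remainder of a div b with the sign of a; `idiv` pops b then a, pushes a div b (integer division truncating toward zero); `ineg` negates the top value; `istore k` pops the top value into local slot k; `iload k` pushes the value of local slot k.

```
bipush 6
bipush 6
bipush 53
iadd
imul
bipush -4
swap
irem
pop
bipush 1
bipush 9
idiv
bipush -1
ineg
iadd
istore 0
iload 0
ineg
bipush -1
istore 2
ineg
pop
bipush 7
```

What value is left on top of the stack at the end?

7

bipush 6  : 6
bipush 6  : 6 6
bipush 53 : 6 6 53
iadd      : 6 59
imul      : 354
bipush -4 : 354 -4
swap      : -4 354
irem      : -4
pop       : (empty)
bipush 1  : 1
bipush 9  : 1 9
idiv      : 0
bipush -1 : 0 -1
ineg      : 0 1
iadd      : 1
istore 0  : (empty)
iload 0   : 1
ineg      : -1
bipush -1 : -1 -1
istore 2  : -1
ineg      : 1
pop       : (empty)
bipush 7  : 7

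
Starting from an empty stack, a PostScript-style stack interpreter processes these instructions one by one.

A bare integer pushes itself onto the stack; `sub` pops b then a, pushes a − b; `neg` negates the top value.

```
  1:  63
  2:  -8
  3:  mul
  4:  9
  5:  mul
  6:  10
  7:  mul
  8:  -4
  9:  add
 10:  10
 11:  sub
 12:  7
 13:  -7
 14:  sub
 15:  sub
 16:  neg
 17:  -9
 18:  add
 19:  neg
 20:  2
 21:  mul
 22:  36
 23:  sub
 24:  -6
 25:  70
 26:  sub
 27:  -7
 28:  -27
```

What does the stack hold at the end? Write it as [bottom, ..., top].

63  -> 63
-8  -> 63 -8
mul -> -504
9   -> -504 9
mul -> -4536
10  -> -4536 10
mul -> -45360
-4  -> -45360 -4
add -> -45364
10  -> -45364 10
sub -> -45374
7   -> -45374 7
-7  -> -45374 7 -7
sub -> -45374 14
sub -> -45388
neg -> 45388
-9  -> 45388 -9
add -> 45379
neg -> -45379
2   -> -45379 2
mul -> -90758
36  -> -90758 36
sub -> -90794
-6  -> -90794 -6
70  -> -90794 -6 70
sub -> -90794 -76
-7  -> -90794 -76 -7
-27 -> -90794 -76 -7 -27

[-90794, -76, -7, -27]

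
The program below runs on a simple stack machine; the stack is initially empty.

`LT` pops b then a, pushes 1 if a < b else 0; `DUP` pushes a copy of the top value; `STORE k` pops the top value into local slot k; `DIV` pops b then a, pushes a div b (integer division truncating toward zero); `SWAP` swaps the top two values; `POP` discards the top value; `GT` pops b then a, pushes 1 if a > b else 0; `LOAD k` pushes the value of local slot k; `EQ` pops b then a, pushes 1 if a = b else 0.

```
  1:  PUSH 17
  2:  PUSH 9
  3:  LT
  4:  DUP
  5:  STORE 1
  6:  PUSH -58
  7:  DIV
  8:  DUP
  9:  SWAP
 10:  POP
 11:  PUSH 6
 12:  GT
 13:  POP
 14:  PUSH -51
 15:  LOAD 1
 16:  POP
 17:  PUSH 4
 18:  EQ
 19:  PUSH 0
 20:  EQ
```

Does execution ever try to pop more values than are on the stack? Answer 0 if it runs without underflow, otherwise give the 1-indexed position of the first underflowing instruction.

0

PUSH 17   [17]
PUSH 9    [17, 9]
LT        [0]
DUP       [0, 0]
STORE 1   [0]
PUSH -58  [0, -58]
DIV       [0]
DUP       [0, 0]
SWAP      [0, 0]
POP       [0]
PUSH 6    [0, 6]
GT        [0]
POP       []
PUSH -51  [-51]
LOAD 1    [-51, 0]
POP       [-51]
PUSH 4    [-51, 4]
EQ        [0]
PUSH 0    [0, 0]
EQ        [1]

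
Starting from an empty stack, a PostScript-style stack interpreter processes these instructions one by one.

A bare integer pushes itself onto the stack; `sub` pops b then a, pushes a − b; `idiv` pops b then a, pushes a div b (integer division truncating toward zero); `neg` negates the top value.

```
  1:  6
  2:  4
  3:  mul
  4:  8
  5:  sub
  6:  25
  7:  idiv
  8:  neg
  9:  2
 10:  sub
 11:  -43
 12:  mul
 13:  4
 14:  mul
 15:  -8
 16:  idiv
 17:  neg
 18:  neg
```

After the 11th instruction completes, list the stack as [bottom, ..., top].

[-2, -43]

6    : [6]
4    : [6, 4]
mul  : [24]
8    : [24, 8]
sub  : [16]
25   : [16, 25]
idiv : [0]
neg  : [0]
2    : [0, 2]
sub  : [-2]
-43  : [-2, -43]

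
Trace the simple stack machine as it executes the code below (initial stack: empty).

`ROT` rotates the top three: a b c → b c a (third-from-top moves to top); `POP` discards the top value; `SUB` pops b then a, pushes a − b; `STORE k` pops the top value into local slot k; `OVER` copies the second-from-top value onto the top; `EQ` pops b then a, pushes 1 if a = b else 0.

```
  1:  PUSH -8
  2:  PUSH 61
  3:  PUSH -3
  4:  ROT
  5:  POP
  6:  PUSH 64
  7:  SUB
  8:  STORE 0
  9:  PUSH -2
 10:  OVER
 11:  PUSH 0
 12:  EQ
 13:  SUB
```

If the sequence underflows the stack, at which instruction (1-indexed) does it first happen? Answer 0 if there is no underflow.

0

PUSH -8 : -8
PUSH 61 : -8 61
PUSH -3 : -8 61 -3
ROT     : 61 -3 -8
POP     : 61 -3
PUSH 64 : 61 -3 64
SUB     : 61 -67
STORE 0 : 61
PUSH -2 : 61 -2
OVER    : 61 -2 61
PUSH 0  : 61 -2 61 0
EQ      : 61 -2 0
SUB     : 61 -2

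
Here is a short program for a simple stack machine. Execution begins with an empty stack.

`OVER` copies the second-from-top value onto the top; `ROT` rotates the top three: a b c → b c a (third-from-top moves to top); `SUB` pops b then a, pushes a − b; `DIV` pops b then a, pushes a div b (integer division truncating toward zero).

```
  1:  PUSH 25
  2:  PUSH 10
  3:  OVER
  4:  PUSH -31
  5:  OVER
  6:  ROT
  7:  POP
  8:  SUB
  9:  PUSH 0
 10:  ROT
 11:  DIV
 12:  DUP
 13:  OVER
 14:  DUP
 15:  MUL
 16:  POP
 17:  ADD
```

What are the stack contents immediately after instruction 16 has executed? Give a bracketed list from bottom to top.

[25, -56, 0, 0]

PUSH 25  → 25
PUSH 10  → 25 10
OVER     → 25 10 25
PUSH -31 → 25 10 25 -31
OVER     → 25 10 25 -31 25
ROT      → 25 10 -31 25 25
POP      → 25 10 -31 25
SUB      → 25 10 -56
PUSH 0   → 25 10 -56 0
ROT      → 25 -56 0 10
DIV      → 25 -56 0
DUP      → 25 -56 0 0
OVER     → 25 -56 0 0 0
DUP      → 25 -56 0 0 0 0
MUL      → 25 -56 0 0 0
POP      → 25 -56 0 0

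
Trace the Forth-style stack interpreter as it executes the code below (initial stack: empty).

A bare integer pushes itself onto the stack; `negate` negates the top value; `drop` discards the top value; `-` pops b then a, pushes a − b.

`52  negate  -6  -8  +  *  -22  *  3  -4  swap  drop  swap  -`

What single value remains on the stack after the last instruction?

16012

52      [52]
negate  [-52]
-6      [-52, -6]
-8      [-52, -6, -8]
+       [-52, -14]
*       [728]
-22     [728, -22]
*       [-16016]
3       [-16016, 3]
-4      [-16016, 3, -4]
swap    [-16016, -4, 3]
drop    [-16016, -4]
swap    [-4, -16016]
-       [16012]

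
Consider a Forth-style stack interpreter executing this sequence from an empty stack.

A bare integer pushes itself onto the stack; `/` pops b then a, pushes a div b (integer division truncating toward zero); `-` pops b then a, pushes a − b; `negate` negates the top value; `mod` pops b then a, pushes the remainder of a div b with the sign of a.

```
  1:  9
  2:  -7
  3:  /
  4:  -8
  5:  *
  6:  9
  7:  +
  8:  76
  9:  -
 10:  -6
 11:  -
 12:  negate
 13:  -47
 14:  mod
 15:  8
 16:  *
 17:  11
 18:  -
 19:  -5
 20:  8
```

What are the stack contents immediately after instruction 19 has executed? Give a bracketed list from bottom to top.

9      → [9]
-7     → [9, -7]
/      → [-1]
-8     → [-1, -8]
*      → [8]
9      → [8, 9]
+      → [17]
76     → [17, 76]
-      → [-59]
-6     → [-59, -6]
-      → [-53]
negate → [53]
-47    → [53, -47]
mod    → [6]
8      → [6, 8]
*      → [48]
11     → [48, 11]
-      → [37]
-5     → [37, -5]

[37, -5]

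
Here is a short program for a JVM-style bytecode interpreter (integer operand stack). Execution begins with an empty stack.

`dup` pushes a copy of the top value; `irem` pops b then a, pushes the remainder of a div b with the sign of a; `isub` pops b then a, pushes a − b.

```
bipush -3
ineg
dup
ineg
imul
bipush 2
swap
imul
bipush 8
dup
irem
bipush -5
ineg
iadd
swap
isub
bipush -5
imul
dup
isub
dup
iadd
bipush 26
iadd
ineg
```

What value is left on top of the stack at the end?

bipush -3 : [-3]
ineg      : [3]
dup       : [3, 3]
ineg      : [3, -3]
imul      : [-9]
bipush 2  : [-9, 2]
swap      : [2, -9]
imul      : [-18]
bipush 8  : [-18, 8]
dup       : [-18, 8, 8]
irem      : [-18, 0]
bipush -5 : [-18, 0, -5]
ineg      : [-18, 0, 5]
iadd      : [-18, 5]
swap      : [5, -18]
isub      : [23]
bipush -5 : [23, -5]
imul      : [-115]
dup       : [-115, -115]
isub      : [0]
dup       : [0, 0]
iadd      : [0]
bipush 26 : [0, 26]
iadd      : [26]
ineg      : [-26]

-26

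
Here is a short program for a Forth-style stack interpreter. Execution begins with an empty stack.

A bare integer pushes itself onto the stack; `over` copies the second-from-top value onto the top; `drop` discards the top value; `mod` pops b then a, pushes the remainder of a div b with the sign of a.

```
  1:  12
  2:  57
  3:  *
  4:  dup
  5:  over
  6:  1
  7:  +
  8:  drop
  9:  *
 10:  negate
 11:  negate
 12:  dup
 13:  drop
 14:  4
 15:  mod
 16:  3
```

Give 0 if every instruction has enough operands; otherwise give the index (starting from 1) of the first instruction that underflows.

12      [12]
57      [12, 57]
*       [684]
dup     [684, 684]
over    [684, 684, 684]
1       [684, 684, 684, 1]
+       [684, 684, 685]
drop    [684, 684]
*       [467856]
negate  [-467856]
negate  [467856]
dup     [467856, 467856]
drop    [467856]
4       [467856, 4]
mod     [0]
3       [0, 3]

0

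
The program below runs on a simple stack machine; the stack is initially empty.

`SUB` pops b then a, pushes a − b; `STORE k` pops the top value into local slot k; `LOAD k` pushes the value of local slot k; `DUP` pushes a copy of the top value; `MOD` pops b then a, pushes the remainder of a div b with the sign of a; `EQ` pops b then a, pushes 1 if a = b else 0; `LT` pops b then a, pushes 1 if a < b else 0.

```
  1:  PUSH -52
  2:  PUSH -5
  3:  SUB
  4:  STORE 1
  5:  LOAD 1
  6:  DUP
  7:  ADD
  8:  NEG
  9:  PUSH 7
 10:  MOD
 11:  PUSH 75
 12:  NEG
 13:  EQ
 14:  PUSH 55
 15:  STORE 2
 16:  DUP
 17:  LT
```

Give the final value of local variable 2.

55

PUSH -52 : -52
PUSH -5  : -52 -5
SUB      : -47
STORE 1  : (empty)
LOAD 1   : -47
DUP      : -47 -47
ADD      : -94
NEG      : 94
PUSH 7   : 94 7
MOD      : 3
PUSH 75  : 3 75
NEG      : 3 -75
EQ       : 0
PUSH 55  : 0 55
STORE 2  : 0
DUP      : 0 0
LT       : 0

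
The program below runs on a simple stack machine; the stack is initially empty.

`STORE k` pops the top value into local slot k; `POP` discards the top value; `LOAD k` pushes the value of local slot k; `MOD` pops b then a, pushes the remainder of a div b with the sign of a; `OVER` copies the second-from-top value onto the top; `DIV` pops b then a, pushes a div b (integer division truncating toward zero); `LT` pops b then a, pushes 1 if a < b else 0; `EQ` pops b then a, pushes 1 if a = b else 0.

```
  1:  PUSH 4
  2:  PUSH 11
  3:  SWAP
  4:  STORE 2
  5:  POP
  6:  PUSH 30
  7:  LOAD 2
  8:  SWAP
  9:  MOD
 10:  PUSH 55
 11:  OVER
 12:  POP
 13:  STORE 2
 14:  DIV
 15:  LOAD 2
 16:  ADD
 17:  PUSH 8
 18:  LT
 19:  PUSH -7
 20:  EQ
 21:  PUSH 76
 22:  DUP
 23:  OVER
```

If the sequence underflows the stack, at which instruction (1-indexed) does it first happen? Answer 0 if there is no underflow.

14

PUSH 4   4
PUSH 11  4 11
SWAP     11 4
STORE 2  11
POP      (empty)
PUSH 30  30
LOAD 2   30 4
SWAP     4 30
MOD      4
PUSH 55  4 55
OVER     4 55 4
POP      4 55
STORE 2  4
DIV  — needs 2 operands, stack has 1 → underflow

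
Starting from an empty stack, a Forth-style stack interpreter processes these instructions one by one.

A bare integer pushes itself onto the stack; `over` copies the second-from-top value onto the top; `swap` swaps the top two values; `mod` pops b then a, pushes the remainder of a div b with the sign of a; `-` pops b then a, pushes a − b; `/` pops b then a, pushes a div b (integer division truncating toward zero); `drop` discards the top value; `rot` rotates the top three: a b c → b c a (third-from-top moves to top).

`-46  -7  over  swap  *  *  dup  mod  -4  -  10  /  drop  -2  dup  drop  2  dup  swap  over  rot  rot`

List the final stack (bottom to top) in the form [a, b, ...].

[-2, 2, 2, 2]

-46  -> [-46]
-7   -> [-46, -7]
over -> [-46, -7, -46]
swap -> [-46, -46, -7]
*    -> [-46, 322]
*    -> [-14812]
dup  -> [-14812, -14812]
mod  -> [0]
-4   -> [0, -4]
-    -> [4]
10   -> [4, 10]
/    -> [0]
drop -> []
-2   -> [-2]
dup  -> [-2, -2]
drop -> [-2]
2    -> [-2, 2]
dup  -> [-2, 2, 2]
swap -> [-2, 2, 2]
over -> [-2, 2, 2, 2]
rot  -> [-2, 2, 2, 2]
rot  -> [-2, 2, 2, 2]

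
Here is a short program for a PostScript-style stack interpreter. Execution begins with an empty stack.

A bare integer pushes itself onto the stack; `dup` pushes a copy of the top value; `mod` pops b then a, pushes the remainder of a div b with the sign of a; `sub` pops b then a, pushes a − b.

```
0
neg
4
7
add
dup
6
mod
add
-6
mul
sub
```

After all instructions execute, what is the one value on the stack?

96

0    0
neg  0
4    0 4
7    0 4 7
add  0 11
dup  0 11 11
6    0 11 11 6
mod  0 11 5
add  0 16
-6   0 16 -6
mul  0 -96
sub  96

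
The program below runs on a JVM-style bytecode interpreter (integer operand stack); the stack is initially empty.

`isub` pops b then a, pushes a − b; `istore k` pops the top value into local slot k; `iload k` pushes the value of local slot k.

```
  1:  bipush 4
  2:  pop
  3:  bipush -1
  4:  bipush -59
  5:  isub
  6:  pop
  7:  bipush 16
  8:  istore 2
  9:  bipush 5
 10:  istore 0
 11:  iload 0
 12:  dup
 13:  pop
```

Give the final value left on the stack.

bipush 4   → 4
pop        → (empty)
bipush -1  → -1
bipush -59 → -1 -59
isub       → 58
pop        → (empty)
bipush 16  → 16
istore 2   → (empty)
bipush 5   → 5
istore 0   → (empty)
iload 0    → 5
dup        → 5 5
pop        → 5

5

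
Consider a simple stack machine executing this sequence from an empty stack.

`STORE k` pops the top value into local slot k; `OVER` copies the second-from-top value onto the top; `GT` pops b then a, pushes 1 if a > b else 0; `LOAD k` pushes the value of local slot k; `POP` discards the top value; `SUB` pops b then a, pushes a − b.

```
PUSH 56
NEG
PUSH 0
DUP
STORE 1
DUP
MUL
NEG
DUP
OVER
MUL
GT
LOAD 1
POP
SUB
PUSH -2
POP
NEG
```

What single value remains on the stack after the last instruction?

56

PUSH 56 → 56
NEG     → -56
PUSH 0  → -56 0
DUP     → -56 0 0
STORE 1 → -56 0
DUP     → -56 0 0
MUL     → -56 0
NEG     → -56 0
DUP     → -56 0 0
OVER    → -56 0 0 0
MUL     → -56 0 0
GT      → -56 0
LOAD 1  → -56 0 0
POP     → -56 0
SUB     → -56
PUSH -2 → -56 -2
POP     → -56
NEG     → 56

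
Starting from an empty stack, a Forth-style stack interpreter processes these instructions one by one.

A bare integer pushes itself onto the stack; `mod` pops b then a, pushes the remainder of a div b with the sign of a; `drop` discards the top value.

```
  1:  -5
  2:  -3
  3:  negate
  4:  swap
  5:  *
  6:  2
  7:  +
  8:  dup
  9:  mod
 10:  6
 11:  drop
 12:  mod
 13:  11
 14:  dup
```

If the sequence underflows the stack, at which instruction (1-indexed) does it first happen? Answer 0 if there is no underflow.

12

-5     : [-5]
-3     : [-5, -3]
negate : [-5, 3]
swap   : [3, -5]
*      : [-15]
2      : [-15, 2]
+      : [-13]
dup    : [-13, -13]
mod    : [0]
6      : [0, 6]
drop   : [0]
mod  — needs 2 operands, stack has 1 → underflow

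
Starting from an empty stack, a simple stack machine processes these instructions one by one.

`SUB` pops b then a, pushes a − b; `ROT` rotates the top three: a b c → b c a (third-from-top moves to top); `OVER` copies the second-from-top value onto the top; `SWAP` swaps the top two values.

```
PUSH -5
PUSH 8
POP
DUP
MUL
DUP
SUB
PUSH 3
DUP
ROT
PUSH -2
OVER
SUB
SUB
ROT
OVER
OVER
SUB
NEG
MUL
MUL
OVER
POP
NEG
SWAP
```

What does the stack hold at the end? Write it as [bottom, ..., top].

[-6, 3]

PUSH -5 -> -5
PUSH 8  -> -5 8
POP     -> -5
DUP     -> -5 -5
MUL     -> 25
DUP     -> 25 25
SUB     -> 0
PUSH 3  -> 0 3
DUP     -> 0 3 3
ROT     -> 3 3 0
PUSH -2 -> 3 3 0 -2
OVER    -> 3 3 0 -2 0
SUB     -> 3 3 0 -2
SUB     -> 3 3 2
ROT     -> 3 2 3
OVER    -> 3 2 3 2
OVER    -> 3 2 3 2 3
SUB     -> 3 2 3 -1
NEG     -> 3 2 3 1
MUL     -> 3 2 3
MUL     -> 3 6
OVER    -> 3 6 3
POP     -> 3 6
NEG     -> 3 -6
SWAP    -> -6 3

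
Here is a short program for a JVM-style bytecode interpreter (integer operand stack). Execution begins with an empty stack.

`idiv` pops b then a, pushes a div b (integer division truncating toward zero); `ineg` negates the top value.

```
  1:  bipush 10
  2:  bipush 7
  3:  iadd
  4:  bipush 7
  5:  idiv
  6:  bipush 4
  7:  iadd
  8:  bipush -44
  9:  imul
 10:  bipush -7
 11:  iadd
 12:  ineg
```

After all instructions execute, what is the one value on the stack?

271

bipush 10  -> 10
bipush 7   -> 10 7
iadd       -> 17
bipush 7   -> 17 7
idiv       -> 2
bipush 4   -> 2 4
iadd       -> 6
bipush -44 -> 6 -44
imul       -> -264
bipush -7  -> -264 -7
iadd       -> -271
ineg       -> 271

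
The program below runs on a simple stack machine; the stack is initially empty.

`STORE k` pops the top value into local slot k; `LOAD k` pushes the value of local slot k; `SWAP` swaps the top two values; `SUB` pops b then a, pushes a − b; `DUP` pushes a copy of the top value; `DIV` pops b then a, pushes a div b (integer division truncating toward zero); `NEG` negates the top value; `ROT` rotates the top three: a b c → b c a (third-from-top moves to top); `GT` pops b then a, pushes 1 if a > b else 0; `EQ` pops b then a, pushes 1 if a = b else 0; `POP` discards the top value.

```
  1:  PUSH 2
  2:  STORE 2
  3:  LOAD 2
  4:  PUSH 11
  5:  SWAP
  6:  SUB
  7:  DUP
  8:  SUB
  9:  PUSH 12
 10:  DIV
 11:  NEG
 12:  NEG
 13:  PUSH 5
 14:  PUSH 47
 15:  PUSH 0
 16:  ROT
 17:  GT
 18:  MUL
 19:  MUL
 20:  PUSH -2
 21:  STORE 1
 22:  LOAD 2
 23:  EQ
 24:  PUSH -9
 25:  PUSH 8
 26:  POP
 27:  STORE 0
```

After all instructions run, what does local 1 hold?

-2

PUSH 2  : [2]
STORE 2 : []
LOAD 2  : [2]
PUSH 11 : [2, 11]
SWAP    : [11, 2]
SUB     : [9]
DUP     : [9, 9]
SUB     : [0]
PUSH 12 : [0, 12]
DIV     : [0]
NEG     : [0]
NEG     : [0]
PUSH 5  : [0, 5]
PUSH 47 : [0, 5, 47]
PUSH 0  : [0, 5, 47, 0]
ROT     : [0, 47, 0, 5]
GT      : [0, 47, 0]
MUL     : [0, 0]
MUL     : [0]
PUSH -2 : [0, -2]
STORE 1 : [0]
LOAD 2  : [0, 2]
EQ      : [0]
PUSH -9 : [0, -9]
PUSH 8  : [0, -9, 8]
POP     : [0, -9]
STORE 0 : [0]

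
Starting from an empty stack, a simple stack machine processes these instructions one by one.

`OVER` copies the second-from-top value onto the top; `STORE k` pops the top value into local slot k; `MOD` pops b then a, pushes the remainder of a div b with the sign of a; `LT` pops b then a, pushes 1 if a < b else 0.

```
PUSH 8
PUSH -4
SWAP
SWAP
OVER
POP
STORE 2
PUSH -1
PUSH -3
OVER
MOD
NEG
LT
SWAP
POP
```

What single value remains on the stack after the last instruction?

1

PUSH 8  -> 8
PUSH -4 -> 8 -4
SWAP    -> -4 8
SWAP    -> 8 -4
OVER    -> 8 -4 8
POP     -> 8 -4
STORE 2 -> 8
PUSH -1 -> 8 -1
PUSH -3 -> 8 -1 -3
OVER    -> 8 -1 -3 -1
MOD     -> 8 -1 0
NEG     -> 8 -1 0
LT      -> 8 1
SWAP    -> 1 8
POP     -> 1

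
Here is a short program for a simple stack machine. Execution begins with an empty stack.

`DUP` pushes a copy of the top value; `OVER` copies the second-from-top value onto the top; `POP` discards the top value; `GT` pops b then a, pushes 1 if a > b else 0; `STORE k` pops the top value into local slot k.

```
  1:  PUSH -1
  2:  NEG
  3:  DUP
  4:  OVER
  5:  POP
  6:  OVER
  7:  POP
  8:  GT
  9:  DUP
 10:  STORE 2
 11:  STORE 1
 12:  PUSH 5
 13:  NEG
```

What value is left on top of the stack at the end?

PUSH -1 → [-1]
NEG     → [1]
DUP     → [1, 1]
OVER    → [1, 1, 1]
POP     → [1, 1]
OVER    → [1, 1, 1]
POP     → [1, 1]
GT      → [0]
DUP     → [0, 0]
STORE 2 → [0]
STORE 1 → []
PUSH 5  → [5]
NEG     → [-5]

-5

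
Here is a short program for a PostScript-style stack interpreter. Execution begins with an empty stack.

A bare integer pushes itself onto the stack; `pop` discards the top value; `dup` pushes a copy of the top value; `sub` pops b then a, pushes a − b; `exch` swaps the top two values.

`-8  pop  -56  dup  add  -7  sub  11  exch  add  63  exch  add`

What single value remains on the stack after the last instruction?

-8   -> [-8]
pop  -> []
-56  -> [-56]
dup  -> [-56, -56]
add  -> [-112]
-7   -> [-112, -7]
sub  -> [-105]
11   -> [-105, 11]
exch -> [11, -105]
add  -> [-94]
63   -> [-94, 63]
exch -> [63, -94]
add  -> [-31]

-31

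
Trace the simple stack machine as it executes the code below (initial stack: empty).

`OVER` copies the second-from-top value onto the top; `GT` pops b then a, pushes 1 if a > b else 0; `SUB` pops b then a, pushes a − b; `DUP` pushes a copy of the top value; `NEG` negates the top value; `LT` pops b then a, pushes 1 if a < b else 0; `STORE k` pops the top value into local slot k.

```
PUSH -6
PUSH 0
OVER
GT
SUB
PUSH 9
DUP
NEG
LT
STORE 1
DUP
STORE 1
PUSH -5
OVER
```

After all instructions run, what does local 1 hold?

-7

PUSH -6 → [-6]
PUSH 0  → [-6, 0]
OVER    → [-6, 0, -6]
GT      → [-6, 1]
SUB     → [-7]
PUSH 9  → [-7, 9]
DUP     → [-7, 9, 9]
NEG     → [-7, 9, -9]
LT      → [-7, 0]
STORE 1 → [-7]
DUP     → [-7, -7]
STORE 1 → [-7]
PUSH -5 → [-7, -5]
OVER    → [-7, -5, -7]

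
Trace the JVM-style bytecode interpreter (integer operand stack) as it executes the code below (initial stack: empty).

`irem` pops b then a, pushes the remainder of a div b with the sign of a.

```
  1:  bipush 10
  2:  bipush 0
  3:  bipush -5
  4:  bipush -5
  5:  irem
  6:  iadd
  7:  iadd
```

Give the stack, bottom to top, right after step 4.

[10, 0, -5, -5]

bipush 10  [10]
bipush 0   [10, 0]
bipush -5  [10, 0, -5]
bipush -5  [10, 0, -5, -5]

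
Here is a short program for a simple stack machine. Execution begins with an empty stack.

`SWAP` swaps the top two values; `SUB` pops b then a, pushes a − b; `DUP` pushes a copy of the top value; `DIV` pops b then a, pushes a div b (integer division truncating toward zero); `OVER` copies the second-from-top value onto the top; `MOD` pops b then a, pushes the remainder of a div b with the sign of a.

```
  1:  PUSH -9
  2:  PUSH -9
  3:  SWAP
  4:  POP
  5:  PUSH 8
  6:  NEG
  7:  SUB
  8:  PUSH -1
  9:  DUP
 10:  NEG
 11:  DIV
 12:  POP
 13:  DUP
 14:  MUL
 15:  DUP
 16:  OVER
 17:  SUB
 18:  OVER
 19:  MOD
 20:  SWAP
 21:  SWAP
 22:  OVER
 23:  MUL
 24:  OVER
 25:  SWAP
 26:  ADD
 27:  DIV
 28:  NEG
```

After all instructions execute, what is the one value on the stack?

PUSH -9 -> [-9]
PUSH -9 -> [-9, -9]
SWAP    -> [-9, -9]
POP     -> [-9]
PUSH 8  -> [-9, 8]
NEG     -> [-9, -8]
SUB     -> [-1]
PUSH -1 -> [-1, -1]
DUP     -> [-1, -1, -1]
NEG     -> [-1, -1, 1]
DIV     -> [-1, -1]
POP     -> [-1]
DUP     -> [-1, -1]
MUL     -> [1]
DUP     -> [1, 1]
OVER    -> [1, 1, 1]
SUB     -> [1, 0]
OVER    -> [1, 0, 1]
MOD     -> [1, 0]
SWAP    -> [0, 1]
SWAP    -> [1, 0]
OVER    -> [1, 0, 1]
MUL     -> [1, 0]
OVER    -> [1, 0, 1]
SWAP    -> [1, 1, 0]
ADD     -> [1, 1]
DIV     -> [1]
NEG     -> [-1]

-1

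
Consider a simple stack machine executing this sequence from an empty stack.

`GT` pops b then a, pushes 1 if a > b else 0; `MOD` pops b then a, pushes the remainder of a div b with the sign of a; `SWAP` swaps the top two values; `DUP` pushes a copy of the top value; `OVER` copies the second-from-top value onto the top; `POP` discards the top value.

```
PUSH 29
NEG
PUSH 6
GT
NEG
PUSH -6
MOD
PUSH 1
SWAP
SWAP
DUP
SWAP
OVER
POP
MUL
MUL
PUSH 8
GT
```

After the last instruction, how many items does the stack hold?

1

PUSH 29 → 29
NEG     → -29
PUSH 6  → -29 6
GT      → 0
NEG     → 0
PUSH -6 → 0 -6
MOD     → 0
PUSH 1  → 0 1
SWAP    → 1 0
SWAP    → 0 1
DUP     → 0 1 1
SWAP    → 0 1 1
OVER    → 0 1 1 1
POP     → 0 1 1
MUL     → 0 1
MUL     → 0
PUSH 8  → 0 8
GT      → 0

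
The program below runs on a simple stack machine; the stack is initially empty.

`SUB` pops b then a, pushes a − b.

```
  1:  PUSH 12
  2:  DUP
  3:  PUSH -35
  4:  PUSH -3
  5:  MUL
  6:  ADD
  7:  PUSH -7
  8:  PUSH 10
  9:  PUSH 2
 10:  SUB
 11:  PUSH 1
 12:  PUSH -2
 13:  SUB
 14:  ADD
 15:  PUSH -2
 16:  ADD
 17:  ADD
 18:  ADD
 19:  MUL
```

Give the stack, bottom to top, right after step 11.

[12, 117, -7, 8, 1]

PUSH 12   [12]
DUP       [12, 12]
PUSH -35  [12, 12, -35]
PUSH -3   [12, 12, -35, -3]
MUL       [12, 12, 105]
ADD       [12, 117]
PUSH -7   [12, 117, -7]
PUSH 10   [12, 117, -7, 10]
PUSH 2    [12, 117, -7, 10, 2]
SUB       [12, 117, -7, 8]
PUSH 1    [12, 117, -7, 8, 1]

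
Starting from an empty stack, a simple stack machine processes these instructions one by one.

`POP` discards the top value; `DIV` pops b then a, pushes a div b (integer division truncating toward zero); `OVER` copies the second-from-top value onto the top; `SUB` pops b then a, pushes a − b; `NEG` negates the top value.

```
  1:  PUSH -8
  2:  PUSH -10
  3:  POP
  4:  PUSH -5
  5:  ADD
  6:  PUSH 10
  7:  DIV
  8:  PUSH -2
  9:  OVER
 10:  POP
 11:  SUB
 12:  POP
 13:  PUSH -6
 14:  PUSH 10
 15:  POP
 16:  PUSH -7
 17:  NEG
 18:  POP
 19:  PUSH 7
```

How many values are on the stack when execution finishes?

2

PUSH -8  : [-8]
PUSH -10 : [-8, -10]
POP      : [-8]
PUSH -5  : [-8, -5]
ADD      : [-13]
PUSH 10  : [-13, 10]
DIV      : [-1]
PUSH -2  : [-1, -2]
OVER     : [-1, -2, -1]
POP      : [-1, -2]
SUB      : [1]
POP      : []
PUSH -6  : [-6]
PUSH 10  : [-6, 10]
POP      : [-6]
PUSH -7  : [-6, -7]
NEG      : [-6, 7]
POP      : [-6]
PUSH 7   : [-6, 7]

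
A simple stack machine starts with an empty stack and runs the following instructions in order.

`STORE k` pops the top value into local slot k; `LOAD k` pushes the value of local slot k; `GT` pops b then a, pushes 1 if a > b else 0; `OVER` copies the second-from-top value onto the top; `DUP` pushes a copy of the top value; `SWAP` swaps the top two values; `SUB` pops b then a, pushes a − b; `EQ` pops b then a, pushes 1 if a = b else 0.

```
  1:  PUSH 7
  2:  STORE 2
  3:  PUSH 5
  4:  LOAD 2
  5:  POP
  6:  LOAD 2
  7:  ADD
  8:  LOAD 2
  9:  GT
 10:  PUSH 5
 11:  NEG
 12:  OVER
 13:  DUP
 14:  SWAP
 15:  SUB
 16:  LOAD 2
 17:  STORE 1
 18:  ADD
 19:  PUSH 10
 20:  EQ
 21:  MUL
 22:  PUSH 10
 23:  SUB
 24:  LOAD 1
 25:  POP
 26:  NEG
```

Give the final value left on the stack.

PUSH 7  : 7
STORE 2 : (empty)
PUSH 5  : 5
LOAD 2  : 5 7
POP     : 5
LOAD 2  : 5 7
ADD     : 12
LOAD 2  : 12 7
GT      : 1
PUSH 5  : 1 5
NEG     : 1 -5
OVER    : 1 -5 1
DUP     : 1 -5 1 1
SWAP    : 1 -5 1 1
SUB     : 1 -5 0
LOAD 2  : 1 -5 0 7
STORE 1 : 1 -5 0
ADD     : 1 -5
PUSH 10 : 1 -5 10
EQ      : 1 0
MUL     : 0
PUSH 10 : 0 10
SUB     : -10
LOAD 1  : -10 7
POP     : -10
NEG     : 10

10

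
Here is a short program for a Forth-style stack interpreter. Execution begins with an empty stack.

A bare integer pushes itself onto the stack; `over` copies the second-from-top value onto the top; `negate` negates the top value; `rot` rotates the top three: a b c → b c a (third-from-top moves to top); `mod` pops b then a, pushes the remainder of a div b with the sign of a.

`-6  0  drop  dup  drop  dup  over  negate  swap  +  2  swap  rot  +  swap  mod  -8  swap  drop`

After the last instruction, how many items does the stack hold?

-6     : -6
0      : -6 0
drop   : -6
dup    : -6 -6
drop   : -6
dup    : -6 -6
over   : -6 -6 -6
negate : -6 -6 6
swap   : -6 6 -6
+      : -6 0
2      : -6 0 2
swap   : -6 2 0
rot    : 2 0 -6
+      : 2 -6
swap   : -6 2
mod    : 0
-8     : 0 -8
swap   : -8 0
drop   : -8

1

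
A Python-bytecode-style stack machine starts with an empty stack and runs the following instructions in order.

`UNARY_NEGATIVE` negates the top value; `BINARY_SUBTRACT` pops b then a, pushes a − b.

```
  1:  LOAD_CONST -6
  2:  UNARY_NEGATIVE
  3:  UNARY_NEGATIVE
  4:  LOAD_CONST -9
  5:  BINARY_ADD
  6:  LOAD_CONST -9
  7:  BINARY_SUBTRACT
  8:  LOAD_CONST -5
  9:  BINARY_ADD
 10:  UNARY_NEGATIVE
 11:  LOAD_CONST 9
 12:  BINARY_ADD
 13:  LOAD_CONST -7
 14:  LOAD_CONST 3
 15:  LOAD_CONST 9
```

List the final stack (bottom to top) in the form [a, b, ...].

[20, -7, 3, 9]

LOAD_CONST -6   : [-6]
UNARY_NEGATIVE  : [6]
UNARY_NEGATIVE  : [-6]
LOAD_CONST -9   : [-6, -9]
BINARY_ADD      : [-15]
LOAD_CONST -9   : [-15, -9]
BINARY_SUBTRACT : [-6]
LOAD_CONST -5   : [-6, -5]
BINARY_ADD      : [-11]
UNARY_NEGATIVE  : [11]
LOAD_CONST 9    : [11, 9]
BINARY_ADD      : [20]
LOAD_CONST -7   : [20, -7]
LOAD_CONST 3    : [20, -7, 3]
LOAD_CONST 9    : [20, -7, 3, 9]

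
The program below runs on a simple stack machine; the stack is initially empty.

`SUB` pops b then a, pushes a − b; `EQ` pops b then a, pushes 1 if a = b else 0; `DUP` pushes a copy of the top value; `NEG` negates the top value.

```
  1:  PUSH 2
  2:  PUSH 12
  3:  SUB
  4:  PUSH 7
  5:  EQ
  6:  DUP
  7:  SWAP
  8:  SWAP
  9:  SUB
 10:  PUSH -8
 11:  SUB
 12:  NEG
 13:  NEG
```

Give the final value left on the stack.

8

PUSH 2  → [2]
PUSH 12 → [2, 12]
SUB     → [-10]
PUSH 7  → [-10, 7]
EQ      → [0]
DUP     → [0, 0]
SWAP    → [0, 0]
SWAP    → [0, 0]
SUB     → [0]
PUSH -8 → [0, -8]
SUB     → [8]
NEG     → [-8]
NEG     → [8]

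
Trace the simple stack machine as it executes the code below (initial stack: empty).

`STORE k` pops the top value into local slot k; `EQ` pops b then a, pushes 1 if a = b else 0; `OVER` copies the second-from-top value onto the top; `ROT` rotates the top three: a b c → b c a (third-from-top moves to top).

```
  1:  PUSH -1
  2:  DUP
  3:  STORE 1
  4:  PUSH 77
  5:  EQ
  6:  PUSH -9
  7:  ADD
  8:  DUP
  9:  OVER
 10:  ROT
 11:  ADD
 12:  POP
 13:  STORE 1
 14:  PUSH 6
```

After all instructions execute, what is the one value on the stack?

6

PUSH -1 : -1
DUP     : -1 -1
STORE 1 : -1
PUSH 77 : -1 77
EQ      : 0
PUSH -9 : 0 -9
ADD     : -9
DUP     : -9 -9
OVER    : -9 -9 -9
ROT     : -9 -9 -9
ADD     : -9 -18
POP     : -9
STORE 1 : (empty)
PUSH 6  : 6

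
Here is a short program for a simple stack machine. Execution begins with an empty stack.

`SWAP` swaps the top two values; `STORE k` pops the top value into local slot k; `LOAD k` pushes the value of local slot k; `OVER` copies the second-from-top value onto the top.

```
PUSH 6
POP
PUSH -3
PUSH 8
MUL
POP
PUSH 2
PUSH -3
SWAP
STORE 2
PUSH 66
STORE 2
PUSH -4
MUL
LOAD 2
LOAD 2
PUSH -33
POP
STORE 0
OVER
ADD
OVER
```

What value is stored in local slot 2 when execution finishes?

66

PUSH 6    [6]
POP       []
PUSH -3   [-3]
PUSH 8    [-3, 8]
MUL       [-24]
POP       []
PUSH 2    [2]
PUSH -3   [2, -3]
SWAP      [-3, 2]
STORE 2   [-3]
PUSH 66   [-3, 66]
STORE 2   [-3]
PUSH -4   [-3, -4]
MUL       [12]
LOAD 2    [12, 66]
LOAD 2    [12, 66, 66]
PUSH -33  [12, 66, 66, -33]
POP       [12, 66, 66]
STORE 0   [12, 66]
OVER      [12, 66, 12]
ADD       [12, 78]
OVER      [12, 78, 12]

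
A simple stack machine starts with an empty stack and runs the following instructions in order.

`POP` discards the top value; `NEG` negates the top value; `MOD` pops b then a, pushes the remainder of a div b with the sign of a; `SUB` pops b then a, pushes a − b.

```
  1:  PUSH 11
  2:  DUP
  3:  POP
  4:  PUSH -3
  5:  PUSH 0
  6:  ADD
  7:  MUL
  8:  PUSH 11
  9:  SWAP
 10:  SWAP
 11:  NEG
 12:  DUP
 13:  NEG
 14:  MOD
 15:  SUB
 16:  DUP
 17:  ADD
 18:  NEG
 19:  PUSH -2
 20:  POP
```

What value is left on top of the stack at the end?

PUSH 11 -> 11
DUP     -> 11 11
POP     -> 11
PUSH -3 -> 11 -3
PUSH 0  -> 11 -3 0
ADD     -> 11 -3
MUL     -> -33
PUSH 11 -> -33 11
SWAP    -> 11 -33
SWAP    -> -33 11
NEG     -> -33 -11
DUP     -> -33 -11 -11
NEG     -> -33 -11 11
MOD     -> -33 0
SUB     -> -33
DUP     -> -33 -33
ADD     -> -66
NEG     -> 66
PUSH -2 -> 66 -2
POP     -> 66

66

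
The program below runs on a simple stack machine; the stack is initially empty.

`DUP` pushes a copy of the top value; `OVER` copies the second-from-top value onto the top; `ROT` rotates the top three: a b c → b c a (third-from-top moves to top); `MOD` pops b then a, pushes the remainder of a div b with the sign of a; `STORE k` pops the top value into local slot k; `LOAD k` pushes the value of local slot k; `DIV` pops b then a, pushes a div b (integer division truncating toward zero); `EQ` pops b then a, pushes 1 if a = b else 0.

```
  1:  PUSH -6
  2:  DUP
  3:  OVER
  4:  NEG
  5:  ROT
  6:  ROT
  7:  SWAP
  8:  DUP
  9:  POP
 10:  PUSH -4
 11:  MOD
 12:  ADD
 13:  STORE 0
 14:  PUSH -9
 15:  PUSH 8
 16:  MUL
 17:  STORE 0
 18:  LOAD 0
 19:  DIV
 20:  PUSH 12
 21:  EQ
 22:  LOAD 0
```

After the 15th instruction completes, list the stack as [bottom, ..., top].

PUSH -6  [-6]
DUP      [-6, -6]
OVER     [-6, -6, -6]
NEG      [-6, -6, 6]
ROT      [-6, 6, -6]
ROT      [6, -6, -6]
SWAP     [6, -6, -6]
DUP      [6, -6, -6, -6]
POP      [6, -6, -6]
PUSH -4  [6, -6, -6, -4]
MOD      [6, -6, -2]
ADD      [6, -8]
STORE 0  [6]
PUSH -9  [6, -9]
PUSH 8   [6, -9, 8]

[6, -9, 8]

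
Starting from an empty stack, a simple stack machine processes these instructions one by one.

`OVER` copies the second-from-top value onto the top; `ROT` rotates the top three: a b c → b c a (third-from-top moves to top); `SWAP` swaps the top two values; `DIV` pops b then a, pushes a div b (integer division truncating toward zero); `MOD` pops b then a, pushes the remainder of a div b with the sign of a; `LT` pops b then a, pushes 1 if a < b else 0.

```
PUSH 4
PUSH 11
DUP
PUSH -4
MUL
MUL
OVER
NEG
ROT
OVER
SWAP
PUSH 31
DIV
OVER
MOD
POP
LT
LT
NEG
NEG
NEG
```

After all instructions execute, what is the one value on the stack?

PUSH 4  -> 4
PUSH 11 -> 4 11
DUP     -> 4 11 11
PUSH -4 -> 4 11 11 -4
MUL     -> 4 11 -44
MUL     -> 4 -484
OVER    -> 4 -484 4
NEG     -> 4 -484 -4
ROT     -> -484 -4 4
OVER    -> -484 -4 4 -4
SWAP    -> -484 -4 -4 4
PUSH 31 -> -484 -4 -4 4 31
DIV     -> -484 -4 -4 0
OVER    -> -484 -4 -4 0 -4
MOD     -> -484 -4 -4 0
POP     -> -484 -4 -4
LT      -> -484 0
LT      -> 1
NEG     -> -1
NEG     -> 1
NEG     -> -1

-1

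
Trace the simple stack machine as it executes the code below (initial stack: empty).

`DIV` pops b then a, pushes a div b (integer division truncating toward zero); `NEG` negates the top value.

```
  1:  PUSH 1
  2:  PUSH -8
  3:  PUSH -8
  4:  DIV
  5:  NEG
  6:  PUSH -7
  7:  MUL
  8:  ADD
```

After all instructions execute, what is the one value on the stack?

8

PUSH 1   1
PUSH -8  1 -8
PUSH -8  1 -8 -8
DIV      1 1
NEG      1 -1
PUSH -7  1 -1 -7
MUL      1 7
ADD      8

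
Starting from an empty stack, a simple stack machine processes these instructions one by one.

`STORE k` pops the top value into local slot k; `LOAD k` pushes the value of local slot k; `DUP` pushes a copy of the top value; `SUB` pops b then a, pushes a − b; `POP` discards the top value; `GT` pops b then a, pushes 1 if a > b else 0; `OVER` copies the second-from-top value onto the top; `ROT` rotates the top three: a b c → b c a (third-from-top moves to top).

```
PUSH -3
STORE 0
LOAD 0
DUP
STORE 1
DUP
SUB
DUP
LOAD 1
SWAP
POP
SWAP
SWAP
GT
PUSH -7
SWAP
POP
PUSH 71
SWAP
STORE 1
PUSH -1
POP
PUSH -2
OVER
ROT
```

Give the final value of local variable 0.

-3

PUSH -3 : -3
STORE 0 : (empty)
LOAD 0  : -3
DUP     : -3 -3
STORE 1 : -3
DUP     : -3 -3
SUB     : 0
DUP     : 0 0
LOAD 1  : 0 0 -3
SWAP    : 0 -3 0
POP     : 0 -3
SWAP    : -3 0
SWAP    : 0 -3
GT      : 1
PUSH -7 : 1 -7
SWAP    : -7 1
POP     : -7
PUSH 71 : -7 71
SWAP    : 71 -7
STORE 1 : 71
PUSH -1 : 71 -1
POP     : 71
PUSH -2 : 71 -2
OVER    : 71 -2 71
ROT     : -2 71 71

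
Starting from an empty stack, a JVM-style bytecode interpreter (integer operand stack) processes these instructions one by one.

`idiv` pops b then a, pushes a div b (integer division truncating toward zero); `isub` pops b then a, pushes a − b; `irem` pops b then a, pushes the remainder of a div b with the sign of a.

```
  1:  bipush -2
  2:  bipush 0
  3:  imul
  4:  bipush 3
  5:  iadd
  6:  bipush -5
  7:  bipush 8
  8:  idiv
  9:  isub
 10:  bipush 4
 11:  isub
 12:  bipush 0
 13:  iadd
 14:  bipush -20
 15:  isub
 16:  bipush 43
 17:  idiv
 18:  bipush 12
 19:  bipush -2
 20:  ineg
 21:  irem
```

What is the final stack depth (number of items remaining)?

bipush -2   [-2]
bipush 0    [-2, 0]
imul        [0]
bipush 3    [0, 3]
iadd        [3]
bipush -5   [3, -5]
bipush 8    [3, -5, 8]
idiv        [3, 0]
isub        [3]
bipush 4    [3, 4]
isub        [-1]
bipush 0    [-1, 0]
iadd        [-1]
bipush -20  [-1, -20]
isub        [19]
bipush 43   [19, 43]
idiv        [0]
bipush 12   [0, 12]
bipush -2   [0, 12, -2]
ineg        [0, 12, 2]
irem        [0, 0]

2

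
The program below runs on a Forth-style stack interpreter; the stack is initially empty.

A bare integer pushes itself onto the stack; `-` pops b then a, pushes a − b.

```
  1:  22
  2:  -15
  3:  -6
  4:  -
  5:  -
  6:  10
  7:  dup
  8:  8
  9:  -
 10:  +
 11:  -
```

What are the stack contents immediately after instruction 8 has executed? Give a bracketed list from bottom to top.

22  -> 22
-15 -> 22 -15
-6  -> 22 -15 -6
-   -> 22 -9
-   -> 31
10  -> 31 10
dup -> 31 10 10
8   -> 31 10 10 8

[31, 10, 10, 8]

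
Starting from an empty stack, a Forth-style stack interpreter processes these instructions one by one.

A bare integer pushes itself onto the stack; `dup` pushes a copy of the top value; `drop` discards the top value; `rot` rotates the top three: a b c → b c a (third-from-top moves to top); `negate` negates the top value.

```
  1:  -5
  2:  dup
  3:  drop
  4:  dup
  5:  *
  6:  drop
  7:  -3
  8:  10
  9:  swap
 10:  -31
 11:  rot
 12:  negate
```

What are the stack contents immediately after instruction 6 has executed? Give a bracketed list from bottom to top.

-5    -5
dup   -5 -5
drop  -5
dup   -5 -5
*     25
drop  (empty)

[]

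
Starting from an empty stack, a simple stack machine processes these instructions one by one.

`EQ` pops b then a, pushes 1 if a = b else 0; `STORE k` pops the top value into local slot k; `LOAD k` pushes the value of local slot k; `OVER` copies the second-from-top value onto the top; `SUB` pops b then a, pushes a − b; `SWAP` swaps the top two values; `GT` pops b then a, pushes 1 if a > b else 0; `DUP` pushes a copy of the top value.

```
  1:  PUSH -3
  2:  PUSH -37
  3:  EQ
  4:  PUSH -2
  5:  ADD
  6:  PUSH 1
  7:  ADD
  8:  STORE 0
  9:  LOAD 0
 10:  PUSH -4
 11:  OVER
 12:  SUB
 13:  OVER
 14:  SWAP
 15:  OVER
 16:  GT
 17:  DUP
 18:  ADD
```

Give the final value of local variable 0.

PUSH -3  → [-3]
PUSH -37 → [-3, -37]
EQ       → [0]
PUSH -2  → [0, -2]
ADD      → [-2]
PUSH 1   → [-2, 1]
ADD      → [-1]
STORE 0  → []
LOAD 0   → [-1]
PUSH -4  → [-1, -4]
OVER     → [-1, -4, -1]
SUB      → [-1, -3]
OVER     → [-1, -3, -1]
SWAP     → [-1, -1, -3]
OVER     → [-1, -1, -3, -1]
GT       → [-1, -1, 0]
DUP      → [-1, -1, 0, 0]
ADD      → [-1, -1, 0]

-1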